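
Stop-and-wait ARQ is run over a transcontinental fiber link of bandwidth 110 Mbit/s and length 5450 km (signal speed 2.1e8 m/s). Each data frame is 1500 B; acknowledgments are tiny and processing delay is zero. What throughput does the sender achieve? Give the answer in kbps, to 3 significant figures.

t_tx = L/R = 12000/110000000 = 0.000109091 s.
t_prop = 5450000/210000000 = 0.0259524 s; RTT = 0.0519048 s.
Cycle = t_tx + RTT = 0.0520139 s.
Throughput = L / cycle = 12000 / 0.0520139 = 231 kbps.

231 kbps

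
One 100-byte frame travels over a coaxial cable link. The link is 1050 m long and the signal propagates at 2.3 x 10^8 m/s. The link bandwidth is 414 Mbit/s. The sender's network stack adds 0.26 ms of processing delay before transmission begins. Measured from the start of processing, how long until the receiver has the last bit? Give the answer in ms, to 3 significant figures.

0.266 ms

L = 100 × 8 = 800 bits.
Transmission delay = L/R = 800 / 414000000 = 0.00193237 ms.
Propagation delay = d/s = 1050 m / 2.3e+08 m/s = 0.00456522 ms.
Plus processing delay 0.26 ms = 0.26 ms.
Total = 0.266 ms.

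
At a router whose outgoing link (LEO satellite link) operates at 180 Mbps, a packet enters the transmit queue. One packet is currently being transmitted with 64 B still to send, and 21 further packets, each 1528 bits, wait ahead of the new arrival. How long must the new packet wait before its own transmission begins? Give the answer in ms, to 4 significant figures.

Each queued packet: L/R = 1528/180000000 = 0.00848889 ms.
21 queued → 0.178267 ms.
Plus remaining 512 bits of current packet: 0.00284444 ms.
Queuing delay = 0.1811 ms.

0.1811 ms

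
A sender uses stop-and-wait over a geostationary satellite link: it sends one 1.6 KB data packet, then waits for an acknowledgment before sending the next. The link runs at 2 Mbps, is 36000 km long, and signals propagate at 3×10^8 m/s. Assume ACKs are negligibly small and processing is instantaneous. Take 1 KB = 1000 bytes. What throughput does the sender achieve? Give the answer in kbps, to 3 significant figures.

51.9 kbps

t_tx = L/R = 12800/2000000 = 0.0064 s.
t_prop = 36000000/300000000 = 0.12 s; RTT = 0.24 s.
Cycle = t_tx + RTT = 0.2464 s.
Throughput = L / cycle = 12800 / 0.2464 = 51.9 kbps.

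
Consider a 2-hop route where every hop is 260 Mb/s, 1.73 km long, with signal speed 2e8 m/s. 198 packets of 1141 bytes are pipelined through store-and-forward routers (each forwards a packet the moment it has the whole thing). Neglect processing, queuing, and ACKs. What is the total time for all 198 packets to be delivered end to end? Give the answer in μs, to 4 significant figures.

Per-hop transmission t_tx = L/R = 9128/260000000 = 35.1077 μs.
Per-hop propagation t_prop = 1730/200000000 = 8.65 μs.
Pipeline fill: first packet needs 2·t_tx to clear all hops; remaining 197 packets each add one t_tx.
Total = (2+198-1)·t_tx + 2·t_prop = 199·35.1077 + 2·8.65 = 7004 μs.

7004 μs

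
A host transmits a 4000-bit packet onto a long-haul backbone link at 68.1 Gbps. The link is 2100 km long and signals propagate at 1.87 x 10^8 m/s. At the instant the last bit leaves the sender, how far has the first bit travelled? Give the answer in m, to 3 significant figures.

11.0 m

t_tx = L/R = 4000/6.81e+10 = 5.87372e-08 s.
Distance = s × t_tx = 187000000 × 5.87372e-08 = 11.0 m.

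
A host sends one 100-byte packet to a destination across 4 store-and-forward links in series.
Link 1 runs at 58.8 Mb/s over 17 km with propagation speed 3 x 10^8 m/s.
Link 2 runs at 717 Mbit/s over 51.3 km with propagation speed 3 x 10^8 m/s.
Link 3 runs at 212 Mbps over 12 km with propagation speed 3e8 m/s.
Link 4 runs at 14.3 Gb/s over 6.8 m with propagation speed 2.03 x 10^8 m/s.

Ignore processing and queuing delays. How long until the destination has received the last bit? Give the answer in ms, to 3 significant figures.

0.286 ms

L = 100 × 8 = 800 bits.
Transmission delays (L/R per hop): 0.0136054, 0.00111576, 0.00377358, 5.59441e-05 ms; sum = 0.0185507 ms.
Propagation delays (d/s per hop): 0.0566667, 0.171, 0.04, 3.34975e-05 ms; sum = 0.2677 ms.
End-to-end = 0.286 ms.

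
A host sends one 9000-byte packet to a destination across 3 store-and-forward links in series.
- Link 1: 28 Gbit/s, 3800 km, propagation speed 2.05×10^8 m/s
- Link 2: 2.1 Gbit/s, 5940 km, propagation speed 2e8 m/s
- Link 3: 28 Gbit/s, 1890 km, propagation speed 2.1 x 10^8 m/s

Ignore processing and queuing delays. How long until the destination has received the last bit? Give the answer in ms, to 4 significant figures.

57.28 ms

L = 9000 × 8 = 72000 bits.
Transmission delays (L/R per hop): 0.00257143, 0.0342857, 0.00257143 ms; sum = 0.0394286 ms.
Propagation delays (d/s per hop): 18.5366, 29.7, 9 ms; sum = 57.2366 ms.
End-to-end = 57.28 ms.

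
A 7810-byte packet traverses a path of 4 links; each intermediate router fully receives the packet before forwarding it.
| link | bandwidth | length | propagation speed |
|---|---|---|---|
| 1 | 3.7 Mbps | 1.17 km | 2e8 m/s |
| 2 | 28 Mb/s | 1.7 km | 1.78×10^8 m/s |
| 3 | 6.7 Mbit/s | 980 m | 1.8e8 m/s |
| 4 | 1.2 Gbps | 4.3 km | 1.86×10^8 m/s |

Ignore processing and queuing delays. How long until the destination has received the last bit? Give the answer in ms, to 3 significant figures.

28.5 ms

L = 7810 × 8 = 62480 bits.
Transmission delays (L/R per hop): 16.8865, 2.23143, 9.32537, 0.0520667 ms; sum = 28.4954 ms.
Propagation delays (d/s per hop): 0.00585, 0.00955056, 0.00544444, 0.0231183 ms; sum = 0.0439633 ms.
End-to-end = 28.5 ms.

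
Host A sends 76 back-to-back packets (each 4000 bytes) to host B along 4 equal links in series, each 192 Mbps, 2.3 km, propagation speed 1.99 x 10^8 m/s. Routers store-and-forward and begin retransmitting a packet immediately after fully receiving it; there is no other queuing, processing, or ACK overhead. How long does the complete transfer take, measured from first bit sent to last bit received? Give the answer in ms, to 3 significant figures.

Per-hop transmission t_tx = L/R = 32000/192000000 = 0.166667 ms.
Per-hop propagation t_prop = 2300/199000000 = 0.0115578 ms.
Pipeline fill: first packet needs 4·t_tx to clear all hops; remaining 75 packets each add one t_tx.
Total = (4+76-1)·t_tx + 4·t_prop = 79·0.166667 + 4·0.0115578 = 13.2 ms.

13.2 ms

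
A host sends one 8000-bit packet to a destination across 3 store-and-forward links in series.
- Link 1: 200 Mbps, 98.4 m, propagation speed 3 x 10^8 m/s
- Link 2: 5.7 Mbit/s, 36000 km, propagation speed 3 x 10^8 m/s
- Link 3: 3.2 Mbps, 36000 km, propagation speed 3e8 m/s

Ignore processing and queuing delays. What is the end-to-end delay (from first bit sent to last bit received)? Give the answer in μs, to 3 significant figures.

Transmission delays (L/R per hop): 40, 1403.51, 2500 μs; sum = 3943.51 μs.
Propagation delays (d/s per hop): 0.328, 120000, 120000 μs; sum = 240000 μs.
End-to-end = 244000 μs.

244000 μs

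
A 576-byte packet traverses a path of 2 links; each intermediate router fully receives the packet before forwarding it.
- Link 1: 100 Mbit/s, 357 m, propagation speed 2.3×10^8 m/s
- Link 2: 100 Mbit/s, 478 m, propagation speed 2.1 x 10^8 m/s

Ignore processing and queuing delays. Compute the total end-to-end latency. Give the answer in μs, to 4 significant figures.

L = 576 × 8 = 4608 bits.
Transmission delay per hop = L/R = 4608/100000000 = 46.08 μs; 2 hops → 92.16 μs.
Propagation delays (d/s per hop): 1.55217, 2.27619 μs; sum = 3.82836 μs.
End-to-end = 95.99 μs.

95.99 μs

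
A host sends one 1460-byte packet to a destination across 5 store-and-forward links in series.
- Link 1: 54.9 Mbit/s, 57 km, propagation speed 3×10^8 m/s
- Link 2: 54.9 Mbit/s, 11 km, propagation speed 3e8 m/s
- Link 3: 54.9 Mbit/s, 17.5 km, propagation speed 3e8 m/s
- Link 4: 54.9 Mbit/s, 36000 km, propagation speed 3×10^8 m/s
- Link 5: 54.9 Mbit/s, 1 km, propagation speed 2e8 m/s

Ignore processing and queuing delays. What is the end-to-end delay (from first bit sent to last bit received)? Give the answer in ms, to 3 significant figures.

L = 1460 × 8 = 11680 bits.
Transmission delay per hop = L/R = 11680/54900000 = 0.21275 ms; 5 hops → 1.06375 ms.
Propagation delays (d/s per hop): 0.19, 0.0366667, 0.0583333, 120, 0.005 ms; sum = 120.29 ms.
End-to-end = 121 ms.

121 ms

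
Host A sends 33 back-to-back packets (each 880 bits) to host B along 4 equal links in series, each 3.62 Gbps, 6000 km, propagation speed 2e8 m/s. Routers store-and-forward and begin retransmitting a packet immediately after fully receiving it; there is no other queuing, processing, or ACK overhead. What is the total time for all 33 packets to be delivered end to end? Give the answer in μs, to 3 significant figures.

Per-hop transmission t_tx = L/R = 880/3620000000 = 0.243094 μs.
Per-hop propagation t_prop = 6000000/200000000 = 30000 μs.
Pipeline fill: first packet needs 4·t_tx to clear all hops; remaining 32 packets each add one t_tx.
Total = (4+33-1)·t_tx + 4·t_prop = 36·0.243094 + 4·30000 = 120000 μs.

120000 μs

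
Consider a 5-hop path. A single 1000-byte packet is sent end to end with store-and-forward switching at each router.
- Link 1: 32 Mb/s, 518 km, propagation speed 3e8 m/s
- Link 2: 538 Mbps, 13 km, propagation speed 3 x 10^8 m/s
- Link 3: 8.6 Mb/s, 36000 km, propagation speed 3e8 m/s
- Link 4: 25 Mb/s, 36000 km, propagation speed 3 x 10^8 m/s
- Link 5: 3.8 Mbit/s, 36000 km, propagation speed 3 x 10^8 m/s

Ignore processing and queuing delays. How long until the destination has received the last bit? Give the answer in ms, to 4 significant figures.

L = 1000 × 8 = 8000 bits.
Transmission delays (L/R per hop): 0.25, 0.0148699, 0.930233, 0.32, 2.10526 ms; sum = 3.62037 ms.
Propagation delays (d/s per hop): 1.72667, 0.0433333, 120, 120, 120 ms; sum = 361.77 ms.
End-to-end = 365.4 ms.

365.4 ms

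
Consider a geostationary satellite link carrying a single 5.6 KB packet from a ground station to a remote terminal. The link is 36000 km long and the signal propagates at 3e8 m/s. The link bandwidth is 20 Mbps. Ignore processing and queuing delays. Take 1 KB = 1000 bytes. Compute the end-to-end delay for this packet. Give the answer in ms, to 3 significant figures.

L = 44800 bits.
Transmission delay = L/R = 44800 / 20000000 = 2.24 ms.
Propagation delay = d/s = 36000000 m / 300000000 m/s = 120 ms.
Total = 122 ms.

122 ms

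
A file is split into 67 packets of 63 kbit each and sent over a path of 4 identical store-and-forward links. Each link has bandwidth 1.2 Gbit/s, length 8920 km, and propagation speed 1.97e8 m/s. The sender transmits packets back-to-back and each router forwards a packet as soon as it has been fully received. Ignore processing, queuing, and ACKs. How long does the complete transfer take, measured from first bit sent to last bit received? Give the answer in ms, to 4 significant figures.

184.8 ms

Per-hop transmission t_tx = L/R = 63000/1200000000 = 0.0525 ms.
Per-hop propagation t_prop = 8920000/197000000 = 45.2792 ms.
Pipeline fill: first packet needs 4·t_tx to clear all hops; remaining 66 packets each add one t_tx.
Total = (4+67-1)·t_tx + 4·t_prop = 70·0.0525 + 4·45.2792 = 184.8 ms.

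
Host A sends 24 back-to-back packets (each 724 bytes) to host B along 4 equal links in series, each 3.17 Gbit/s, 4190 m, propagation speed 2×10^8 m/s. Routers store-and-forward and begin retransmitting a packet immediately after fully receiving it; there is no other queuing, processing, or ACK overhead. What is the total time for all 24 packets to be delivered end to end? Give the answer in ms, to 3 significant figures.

0.133 ms

Per-hop transmission t_tx = L/R = 5792/3170000000 = 0.00182713 ms.
Per-hop propagation t_prop = 4190/200000000 = 0.02095 ms.
Pipeline fill: first packet needs 4·t_tx to clear all hops; remaining 23 packets each add one t_tx.
Total = (4+24-1)·t_tx + 4·t_prop = 27·0.00182713 + 4·0.02095 = 0.133 ms.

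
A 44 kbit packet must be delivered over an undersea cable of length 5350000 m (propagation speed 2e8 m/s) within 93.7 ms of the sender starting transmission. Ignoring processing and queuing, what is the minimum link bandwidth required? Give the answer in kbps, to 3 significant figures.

657 kbps

Propagation delay = 5350000 / 200000000 = 26.75 ms.
Transmission budget = 93.7 − 26.75 = 66.95 ms.
R ≥ L / t_tx = 44000 bits / 0.06695 s = 657 kbps.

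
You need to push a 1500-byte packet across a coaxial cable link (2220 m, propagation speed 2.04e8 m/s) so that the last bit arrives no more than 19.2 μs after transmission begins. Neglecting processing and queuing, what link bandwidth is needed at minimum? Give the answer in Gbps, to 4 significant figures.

L = 12000 bits.
Propagation delay = 2220 / 204000000 = 10.8824 μs.
Transmission budget = 19.2 − 10.8824 = 8.31765 μs.
R ≥ L / t_tx = 12000 bits / 8.31765e-06 s = 1.443 Gbps.

1.443 Gbps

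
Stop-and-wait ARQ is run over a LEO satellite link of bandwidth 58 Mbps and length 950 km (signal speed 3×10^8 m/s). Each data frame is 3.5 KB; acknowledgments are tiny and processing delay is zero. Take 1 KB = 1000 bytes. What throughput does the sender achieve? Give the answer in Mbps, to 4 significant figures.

t_tx = L/R = 28000/58000000 = 0.000482759 s.
t_prop = 950000/300000000 = 0.00316667 s; RTT = 0.00633333 s.
Cycle = t_tx + RTT = 0.00681609 s.
Throughput = L / cycle = 28000 / 0.00681609 = 4.108 Mbps.

4.108 Mbps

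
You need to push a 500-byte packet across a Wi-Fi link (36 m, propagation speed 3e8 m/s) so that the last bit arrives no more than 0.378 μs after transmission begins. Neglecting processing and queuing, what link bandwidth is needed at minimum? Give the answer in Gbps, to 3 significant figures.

L = 4000 bits.
Propagation delay = 36 / 300000000 = 0.12 μs.
Transmission budget = 0.378 − 0.12 = 0.258 μs.
R ≥ L / t_tx = 4000 bits / 2.58e-07 s = 15.5 Gbps.

15.5 Gbps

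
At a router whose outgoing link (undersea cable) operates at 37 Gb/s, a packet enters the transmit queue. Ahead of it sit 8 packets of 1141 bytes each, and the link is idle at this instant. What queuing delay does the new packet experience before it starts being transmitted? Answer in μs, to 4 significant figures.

Each queued packet: L/R = 9128/37000000000 = 0.246703 μs.
8 queued → 1.97362 μs.
Queuing delay = 1.974 μs.

1.974 μs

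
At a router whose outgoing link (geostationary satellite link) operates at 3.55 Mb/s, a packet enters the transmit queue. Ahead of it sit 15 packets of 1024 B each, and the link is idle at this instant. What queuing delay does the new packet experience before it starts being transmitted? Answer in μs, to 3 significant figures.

Each queued packet: L/R = 8192/3550000 = 2307.61 μs.
15 queued → 34614.1 μs.
Queuing delay = 34600 μs.

34600 μs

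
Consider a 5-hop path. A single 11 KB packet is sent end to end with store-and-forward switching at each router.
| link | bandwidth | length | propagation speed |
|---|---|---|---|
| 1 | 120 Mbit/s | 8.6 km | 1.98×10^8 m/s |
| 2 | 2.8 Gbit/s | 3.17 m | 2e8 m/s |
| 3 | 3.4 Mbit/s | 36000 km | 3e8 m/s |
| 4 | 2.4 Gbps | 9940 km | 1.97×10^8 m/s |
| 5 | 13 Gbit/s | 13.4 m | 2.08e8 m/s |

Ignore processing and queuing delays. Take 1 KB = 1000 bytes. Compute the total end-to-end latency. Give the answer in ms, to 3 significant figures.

197 ms

L = 88000 bits.
Transmission delays (L/R per hop): 0.733333, 0.0314286, 25.8824, 0.0366667, 0.00676923 ms; sum = 26.6906 ms.
Propagation delays (d/s per hop): 0.0434343, 1.585e-05, 120, 50.4569, 6.44231e-05 ms; sum = 170.5 ms.
End-to-end = 197 ms.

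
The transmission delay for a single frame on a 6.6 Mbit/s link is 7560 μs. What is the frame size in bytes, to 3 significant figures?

6240 bytes

L = R × t_tx = 6600000 b/s × 0.00756 s = 49896 bits.
In bytes: 49896 / 8 = 6240 bytes.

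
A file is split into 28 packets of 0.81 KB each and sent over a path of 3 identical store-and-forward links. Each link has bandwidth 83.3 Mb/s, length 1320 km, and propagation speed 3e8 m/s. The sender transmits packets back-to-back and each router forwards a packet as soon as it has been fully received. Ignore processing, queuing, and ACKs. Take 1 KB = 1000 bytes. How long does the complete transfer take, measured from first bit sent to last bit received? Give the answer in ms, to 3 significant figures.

15.5 ms

Per-hop transmission t_tx = L/R = 6480/83300000 = 0.0777911 ms.
Per-hop propagation t_prop = 1320000/300000000 = 4.4 ms.
Pipeline fill: first packet needs 3·t_tx to clear all hops; remaining 27 packets each add one t_tx.
Total = (3+28-1)·t_tx + 3·t_prop = 30·0.0777911 + 3·4.4 = 15.5 ms.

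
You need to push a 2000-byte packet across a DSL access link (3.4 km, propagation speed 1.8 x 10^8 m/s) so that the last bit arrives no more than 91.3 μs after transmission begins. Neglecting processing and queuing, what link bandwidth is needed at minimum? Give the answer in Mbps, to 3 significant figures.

221 Mbps

L = 16000 bits.
Propagation delay = 3400 / 180000000 = 18.8889 μs.
Transmission budget = 91.3 − 18.8889 = 72.4111 μs.
R ≥ L / t_tx = 16000 bits / 7.24111e-05 s = 221 Mbps.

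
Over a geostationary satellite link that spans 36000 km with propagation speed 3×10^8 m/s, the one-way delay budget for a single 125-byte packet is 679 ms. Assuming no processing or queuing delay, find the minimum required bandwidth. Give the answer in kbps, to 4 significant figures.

L = 1000 bits.
Propagation delay = 36000000 / 300000000 = 120 ms.
Transmission budget = 679 − 120 = 559 ms.
R ≥ L / t_tx = 1000 bits / 0.559 s = 1.789 kbps.

1.789 kbps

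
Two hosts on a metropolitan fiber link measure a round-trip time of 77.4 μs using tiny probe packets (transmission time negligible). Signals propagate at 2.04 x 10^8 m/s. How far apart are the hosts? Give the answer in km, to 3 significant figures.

One-way propagation = RTT/2 = 38.7 μs.
d = s × t = 204000000 × 3.87e-05 = 7.89 km.

7.89 km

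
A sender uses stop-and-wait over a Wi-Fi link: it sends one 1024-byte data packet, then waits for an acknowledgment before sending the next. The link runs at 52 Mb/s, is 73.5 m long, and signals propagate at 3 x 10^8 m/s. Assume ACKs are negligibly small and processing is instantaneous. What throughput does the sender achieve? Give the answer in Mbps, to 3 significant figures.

t_tx = L/R = 8192/52000000 = 0.000157538 s.
t_prop = 73.5/300000000 = 2.45e-07 s; RTT = 4.9e-07 s.
Cycle = t_tx + RTT = 0.000158028 s.
Throughput = L / cycle = 8192 / 0.000158028 = 51.8 Mbps.

51.8 Mbps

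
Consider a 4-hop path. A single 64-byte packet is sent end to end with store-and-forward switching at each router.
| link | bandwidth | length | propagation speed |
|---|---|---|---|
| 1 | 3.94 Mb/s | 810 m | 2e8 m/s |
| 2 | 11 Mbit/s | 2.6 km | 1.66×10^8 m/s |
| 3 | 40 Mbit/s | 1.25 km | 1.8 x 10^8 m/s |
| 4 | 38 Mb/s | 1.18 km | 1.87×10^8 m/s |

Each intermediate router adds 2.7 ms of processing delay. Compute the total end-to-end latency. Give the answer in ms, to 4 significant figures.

8.336 ms

L = 64 × 8 = 512 bits.
Transmission delays (L/R per hop): 0.129949, 0.0465455, 0.0128, 0.0134737 ms; sum = 0.202768 ms.
Propagation delays (d/s per hop): 0.00405, 0.0156627, 0.00694444, 0.00631016 ms; sum = 0.0329673 ms.
Processing at 3 router(s): 3 × 2.7 ms = 8.1 ms.
End-to-end = 8.336 ms.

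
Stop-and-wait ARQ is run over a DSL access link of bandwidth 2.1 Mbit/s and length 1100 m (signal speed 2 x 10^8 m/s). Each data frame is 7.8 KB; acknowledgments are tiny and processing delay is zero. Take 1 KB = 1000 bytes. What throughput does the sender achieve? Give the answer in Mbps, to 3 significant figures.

t_tx = L/R = 62400/2100000 = 0.0297143 s.
t_prop = 1100/200000000 = 5.5e-06 s; RTT = 1.1e-05 s.
Cycle = t_tx + RTT = 0.0297253 s.
Throughput = L / cycle = 62400 / 0.0297253 = 2.10 Mbps.

2.10 Mbps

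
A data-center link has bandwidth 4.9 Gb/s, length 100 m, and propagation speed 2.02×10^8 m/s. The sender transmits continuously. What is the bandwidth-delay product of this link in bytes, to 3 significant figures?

Propagation delay = 100 / 202000000 = 4.9505e-07 s.
BDP = R × t_prop = 4900000000 × 4.9505e-07 = 2425.74 bits.
In bytes: 2425.74/8 = 303 bytes.

303 bytes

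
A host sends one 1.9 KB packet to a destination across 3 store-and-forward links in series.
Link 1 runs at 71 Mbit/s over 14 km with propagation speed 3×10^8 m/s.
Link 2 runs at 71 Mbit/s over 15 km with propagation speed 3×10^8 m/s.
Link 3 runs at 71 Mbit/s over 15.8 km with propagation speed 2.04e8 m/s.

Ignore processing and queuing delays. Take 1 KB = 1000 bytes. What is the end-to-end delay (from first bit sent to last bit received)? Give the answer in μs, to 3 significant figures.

816 μs

L = 15200 bits.
Transmission delay per hop = L/R = 15200/71000000 = 214.085 μs; 3 hops → 642.254 μs.
Propagation delays (d/s per hop): 46.6667, 50, 77.451 μs; sum = 174.118 μs.
End-to-end = 816 μs.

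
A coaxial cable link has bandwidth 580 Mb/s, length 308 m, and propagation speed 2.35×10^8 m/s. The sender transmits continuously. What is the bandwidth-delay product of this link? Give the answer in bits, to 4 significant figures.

Propagation delay = 308 / 235000000 = 1.31064e-06 s.
BDP = R × t_prop = 580000000 × 1.31064e-06 = 760.17 bits.

760.2 bits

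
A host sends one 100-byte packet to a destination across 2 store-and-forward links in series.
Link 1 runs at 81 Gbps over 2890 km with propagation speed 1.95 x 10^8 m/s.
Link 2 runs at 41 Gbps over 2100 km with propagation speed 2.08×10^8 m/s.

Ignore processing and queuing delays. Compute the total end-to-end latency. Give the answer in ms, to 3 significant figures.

L = 100 × 8 = 800 bits.
Transmission delays (L/R per hop): 9.87654e-06, 1.95122e-05 ms; sum = 2.93887e-05 ms.
Propagation delays (d/s per hop): 14.8205, 10.0962 ms; sum = 24.9167 ms.
End-to-end = 24.9 ms.

24.9 ms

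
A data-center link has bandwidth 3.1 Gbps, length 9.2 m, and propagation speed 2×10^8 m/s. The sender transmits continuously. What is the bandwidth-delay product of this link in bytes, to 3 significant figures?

Propagation delay = 9.2 / 200000000 = 4.6e-08 s.
BDP = R × t_prop = 3100000000 × 4.6e-08 = 142.6 bits.
In bytes: 142.6/8 = 17.8 bytes.

17.8 bytes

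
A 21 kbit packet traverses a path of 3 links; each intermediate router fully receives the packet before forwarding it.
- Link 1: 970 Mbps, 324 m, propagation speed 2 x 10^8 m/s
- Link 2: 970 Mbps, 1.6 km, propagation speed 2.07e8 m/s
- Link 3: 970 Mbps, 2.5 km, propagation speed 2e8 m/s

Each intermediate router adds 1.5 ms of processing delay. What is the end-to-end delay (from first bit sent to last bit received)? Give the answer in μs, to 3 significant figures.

L = 21000 bits.
Transmission delay per hop = L/R = 21000/970000000 = 21.6495 μs; 3 hops → 64.9485 μs.
Propagation delays (d/s per hop): 1.62, 7.72947, 12.5 μs; sum = 21.8495 μs.
Processing at 2 router(s): 2 × 1.5 ms = 3000 μs.
End-to-end = 3090 μs.

3090 μs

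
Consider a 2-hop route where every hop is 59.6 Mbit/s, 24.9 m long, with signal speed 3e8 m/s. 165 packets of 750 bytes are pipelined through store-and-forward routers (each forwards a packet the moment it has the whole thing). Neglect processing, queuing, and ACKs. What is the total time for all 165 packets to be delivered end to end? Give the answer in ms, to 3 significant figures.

Per-hop transmission t_tx = L/R = 6000/59600000 = 0.100671 ms.
Per-hop propagation t_prop = 24.9/300000000 = 8.3e-05 ms.
Pipeline fill: first packet needs 2·t_tx to clear all hops; remaining 164 packets each add one t_tx.
Total = (2+165-1)·t_tx + 2·t_prop = 166·0.100671 + 2·8.3e-05 = 16.7 ms.

16.7 ms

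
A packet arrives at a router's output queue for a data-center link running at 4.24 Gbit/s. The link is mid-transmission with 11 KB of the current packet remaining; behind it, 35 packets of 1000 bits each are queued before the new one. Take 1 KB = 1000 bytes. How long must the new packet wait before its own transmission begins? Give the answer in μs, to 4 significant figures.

Each queued packet: L/R = 1000/4240000000 = 0.235849 μs.
35 queued → 8.25472 μs.
Plus remaining 88000 bits of current packet: 20.7547 μs.
Queuing delay = 29.01 μs.

29.01 μs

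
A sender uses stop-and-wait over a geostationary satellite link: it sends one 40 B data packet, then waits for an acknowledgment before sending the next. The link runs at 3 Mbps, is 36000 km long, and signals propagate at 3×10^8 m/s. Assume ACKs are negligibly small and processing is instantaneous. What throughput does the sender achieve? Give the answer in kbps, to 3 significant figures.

t_tx = L/R = 320/3000000 = 0.000106667 s.
t_prop = 36000000/300000000 = 0.12 s; RTT = 0.24 s.
Cycle = t_tx + RTT = 0.240107 s.
Throughput = L / cycle = 320 / 0.240107 = 1.33 kbps.

1.33 kbps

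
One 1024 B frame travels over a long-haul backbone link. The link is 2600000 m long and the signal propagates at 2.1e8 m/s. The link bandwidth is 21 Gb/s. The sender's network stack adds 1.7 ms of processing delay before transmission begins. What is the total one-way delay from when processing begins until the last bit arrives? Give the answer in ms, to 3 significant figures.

14.1 ms

L = 1024 × 8 = 8192 bits.
Transmission delay = L/R = 8192 / 21000000000 = 0.000390095 ms.
Propagation delay = d/s = 2600000 m / 210000000 m/s = 12.381 ms.
Plus processing delay 1.7 ms = 1.7 ms.
Total = 14.1 ms.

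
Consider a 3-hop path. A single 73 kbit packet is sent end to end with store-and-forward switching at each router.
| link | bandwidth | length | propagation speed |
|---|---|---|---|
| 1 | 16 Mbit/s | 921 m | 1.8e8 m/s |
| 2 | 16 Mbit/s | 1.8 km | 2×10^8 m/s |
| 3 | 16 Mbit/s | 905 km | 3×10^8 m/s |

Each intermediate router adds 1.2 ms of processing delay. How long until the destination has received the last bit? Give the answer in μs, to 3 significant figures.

19100 μs

L = 73000 bits.
Transmission delay per hop = L/R = 73000/16000000 = 4562.5 μs; 3 hops → 13687.5 μs.
Propagation delays (d/s per hop): 5.11667, 9, 3016.67 μs; sum = 3030.78 μs.
Processing at 2 router(s): 2 × 1.2 ms = 2400 μs.
End-to-end = 19100 μs.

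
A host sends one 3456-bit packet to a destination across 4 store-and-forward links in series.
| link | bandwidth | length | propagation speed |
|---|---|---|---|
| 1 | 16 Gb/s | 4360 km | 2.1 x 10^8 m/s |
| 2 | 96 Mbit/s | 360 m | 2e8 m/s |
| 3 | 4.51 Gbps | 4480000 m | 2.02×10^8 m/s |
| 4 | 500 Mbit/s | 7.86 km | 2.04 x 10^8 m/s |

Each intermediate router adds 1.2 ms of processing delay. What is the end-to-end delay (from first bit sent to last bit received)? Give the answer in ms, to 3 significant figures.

46.6 ms

Transmission delays (L/R per hop): 0.000216, 0.036, 0.000766297, 0.006912 ms; sum = 0.0438943 ms.
Propagation delays (d/s per hop): 20.7619, 0.0018, 22.1782, 0.0385294 ms; sum = 42.9805 ms.
Processing at 3 router(s): 3 × 1.2 ms = 3.6 ms.
End-to-end = 46.6 ms.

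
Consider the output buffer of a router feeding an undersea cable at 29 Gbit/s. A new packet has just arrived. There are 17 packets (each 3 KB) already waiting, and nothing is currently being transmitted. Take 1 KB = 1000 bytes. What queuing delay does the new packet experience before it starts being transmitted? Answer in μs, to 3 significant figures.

Each queued packet: L/R = 24000/29000000000 = 0.827586 μs.
17 queued → 14.069 μs.
Queuing delay = 14.1 μs.

14.1 μs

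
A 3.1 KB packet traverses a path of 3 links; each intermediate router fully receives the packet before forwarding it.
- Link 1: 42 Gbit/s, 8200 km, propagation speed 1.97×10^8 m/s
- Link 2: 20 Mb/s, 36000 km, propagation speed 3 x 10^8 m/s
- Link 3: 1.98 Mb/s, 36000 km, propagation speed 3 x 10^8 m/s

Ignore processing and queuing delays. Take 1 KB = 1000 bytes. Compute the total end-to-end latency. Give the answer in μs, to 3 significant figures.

L = 24800 bits.
Transmission delays (L/R per hop): 0.590476, 1240, 12525.3 μs; sum = 13765.8 μs.
Propagation delays (d/s per hop): 41624.4, 120000, 120000 μs; sum = 281624 μs.
End-to-end = 295000 μs.

295000 μs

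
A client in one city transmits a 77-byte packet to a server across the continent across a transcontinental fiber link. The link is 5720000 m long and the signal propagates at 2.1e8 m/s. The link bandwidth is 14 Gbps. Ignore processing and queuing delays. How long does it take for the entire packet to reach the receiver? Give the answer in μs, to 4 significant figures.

L = 77 × 8 = 616 bits.
Transmission delay = L/R = 616 / 14000000000 = 0.044 μs.
Propagation delay = d/s = 5720000 m / 210000000 m/s = 27238.1 μs.
Total = 27240 μs.

27240 μs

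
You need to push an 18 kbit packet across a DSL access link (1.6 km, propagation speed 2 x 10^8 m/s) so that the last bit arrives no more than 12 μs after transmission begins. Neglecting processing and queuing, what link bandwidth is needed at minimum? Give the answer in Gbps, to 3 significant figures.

Propagation delay = 1600 / 200000000 = 8 μs.
Transmission budget = 12 − 8 = 4 μs.
R ≥ L / t_tx = 18000 bits / 4e-06 s = 4.50 Gbps.

4.50 Gbps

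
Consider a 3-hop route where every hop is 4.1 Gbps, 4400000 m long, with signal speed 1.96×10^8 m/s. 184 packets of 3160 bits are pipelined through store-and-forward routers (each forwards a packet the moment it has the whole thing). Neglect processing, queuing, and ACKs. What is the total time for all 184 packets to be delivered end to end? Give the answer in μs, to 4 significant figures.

67490 μs

Per-hop transmission t_tx = L/R = 3160/4.1e+09 = 0.770732 μs.
Per-hop propagation t_prop = 4400000/196000000 = 22449 μs.
Pipeline fill: first packet needs 3·t_tx to clear all hops; remaining 183 packets each add one t_tx.
Total = (3+184-1)·t_tx + 3·t_prop = 186·0.770732 + 3·22449 = 67490 μs.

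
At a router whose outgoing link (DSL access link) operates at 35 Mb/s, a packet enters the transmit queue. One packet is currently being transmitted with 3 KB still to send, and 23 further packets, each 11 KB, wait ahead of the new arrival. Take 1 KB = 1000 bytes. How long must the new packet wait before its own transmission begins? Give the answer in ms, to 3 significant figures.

58.5 ms

Each queued packet: L/R = 88000/35000000 = 2.51429 ms.
23 queued → 57.8286 ms.
Plus remaining 24000 bits of current packet: 0.685714 ms.
Queuing delay = 58.5 ms.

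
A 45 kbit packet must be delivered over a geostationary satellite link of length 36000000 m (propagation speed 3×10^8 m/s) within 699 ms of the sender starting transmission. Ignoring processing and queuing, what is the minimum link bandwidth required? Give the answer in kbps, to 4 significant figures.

Propagation delay = 36000000 / 300000000 = 120 ms.
Transmission budget = 699 − 120 = 579 ms.
R ≥ L / t_tx = 45000 bits / 0.579 s = 77.72 kbps.

77.72 kbps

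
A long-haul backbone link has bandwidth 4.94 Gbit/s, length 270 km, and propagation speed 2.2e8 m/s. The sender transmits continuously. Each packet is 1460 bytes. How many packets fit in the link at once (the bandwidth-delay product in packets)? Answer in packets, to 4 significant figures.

519.1 packets

Propagation delay = 270000 / 2.2e+08 = 0.00122727 s.
BDP = R × t_prop = 4940000000 × 0.00122727 = 6062730 bits.
In packets of 11680 bits: 519.1 packets.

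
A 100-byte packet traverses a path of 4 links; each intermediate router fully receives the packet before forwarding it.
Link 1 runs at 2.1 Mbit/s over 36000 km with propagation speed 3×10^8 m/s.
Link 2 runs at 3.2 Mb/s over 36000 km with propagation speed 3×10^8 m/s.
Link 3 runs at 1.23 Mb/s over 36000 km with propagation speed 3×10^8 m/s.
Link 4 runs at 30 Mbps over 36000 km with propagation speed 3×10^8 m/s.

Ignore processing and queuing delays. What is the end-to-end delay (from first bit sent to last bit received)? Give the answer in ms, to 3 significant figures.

481 ms

L = 100 × 8 = 800 bits.
Transmission delays (L/R per hop): 0.380952, 0.25, 0.650407, 0.0266667 ms; sum = 1.30803 ms.
Propagation delays (d/s per hop): 120, 120, 120, 120 ms; sum = 480 ms.
End-to-end = 481 ms.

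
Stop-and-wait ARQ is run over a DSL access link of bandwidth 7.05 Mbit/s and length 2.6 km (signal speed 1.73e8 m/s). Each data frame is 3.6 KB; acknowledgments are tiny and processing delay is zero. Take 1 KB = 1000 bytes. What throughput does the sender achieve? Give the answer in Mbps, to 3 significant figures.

t_tx = L/R = 28800/7050000 = 0.00408511 s.
t_prop = 2600/173000000 = 1.50289e-05 s; RTT = 3.00578e-05 s.
Cycle = t_tx + RTT = 0.00411516 s.
Throughput = L / cycle = 28800 / 0.00411516 = 7.00 Mbps.

7.00 Mbps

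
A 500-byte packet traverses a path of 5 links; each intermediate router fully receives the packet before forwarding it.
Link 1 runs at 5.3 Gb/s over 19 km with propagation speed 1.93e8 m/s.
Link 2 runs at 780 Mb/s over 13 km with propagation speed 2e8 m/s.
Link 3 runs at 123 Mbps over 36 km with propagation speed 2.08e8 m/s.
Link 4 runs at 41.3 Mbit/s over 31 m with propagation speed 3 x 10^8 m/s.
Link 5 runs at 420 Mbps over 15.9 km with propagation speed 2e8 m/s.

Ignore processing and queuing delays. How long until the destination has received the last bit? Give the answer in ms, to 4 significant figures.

0.5609 ms

L = 500 × 8 = 4000 bits.
Transmission delays (L/R per hop): 0.000754717, 0.00512821, 0.0325203, 0.0968523, 0.00952381 ms; sum = 0.144779 ms.
Propagation delays (d/s per hop): 0.0984456, 0.065, 0.173077, 0.000103333, 0.0795 ms; sum = 0.416126 ms.
End-to-end = 0.5609 ms.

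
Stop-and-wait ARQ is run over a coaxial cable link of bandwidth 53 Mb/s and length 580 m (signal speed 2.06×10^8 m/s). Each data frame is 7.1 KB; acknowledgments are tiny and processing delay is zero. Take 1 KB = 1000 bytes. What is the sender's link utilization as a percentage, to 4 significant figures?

99.48 %

t_tx = L/R = 56800/53000000 = 0.0010717 s.
t_prop = 580/206000000 = 2.81553e-06 s; RTT = 5.63107e-06 s.
Cycle = t_tx + RTT = 0.00107733 s.
Utilization = t_tx / cycle = 0.0010717/0.00107733 = 99.48 %.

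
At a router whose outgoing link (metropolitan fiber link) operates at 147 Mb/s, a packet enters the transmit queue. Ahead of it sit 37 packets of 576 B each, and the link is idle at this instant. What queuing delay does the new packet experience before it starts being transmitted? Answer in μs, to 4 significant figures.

Each queued packet: L/R = 4608/147000000 = 31.3469 μs.
37 queued → 1159.84 μs.
Queuing delay = 1160 μs.

1160 μs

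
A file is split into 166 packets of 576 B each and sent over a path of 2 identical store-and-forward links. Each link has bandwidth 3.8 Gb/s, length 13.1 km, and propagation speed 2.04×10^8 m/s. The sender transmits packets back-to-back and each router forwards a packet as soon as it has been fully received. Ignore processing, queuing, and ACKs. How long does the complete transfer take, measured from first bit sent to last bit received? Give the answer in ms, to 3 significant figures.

Per-hop transmission t_tx = L/R = 4608/3800000000 = 0.00121263 ms.
Per-hop propagation t_prop = 13100/204000000 = 0.0642157 ms.
Pipeline fill: first packet needs 2·t_tx to clear all hops; remaining 165 packets each add one t_tx.
Total = (2+166-1)·t_tx + 2·t_prop = 167·0.00121263 + 2·0.0642157 = 0.331 ms.

0.331 ms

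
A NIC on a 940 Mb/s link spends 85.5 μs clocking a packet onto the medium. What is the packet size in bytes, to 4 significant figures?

L = R × t_tx = 940000000 b/s × 8.55e-05 s = 80370 bits.
In bytes: 80370 / 8 = 10050 bytes.

10050 bytes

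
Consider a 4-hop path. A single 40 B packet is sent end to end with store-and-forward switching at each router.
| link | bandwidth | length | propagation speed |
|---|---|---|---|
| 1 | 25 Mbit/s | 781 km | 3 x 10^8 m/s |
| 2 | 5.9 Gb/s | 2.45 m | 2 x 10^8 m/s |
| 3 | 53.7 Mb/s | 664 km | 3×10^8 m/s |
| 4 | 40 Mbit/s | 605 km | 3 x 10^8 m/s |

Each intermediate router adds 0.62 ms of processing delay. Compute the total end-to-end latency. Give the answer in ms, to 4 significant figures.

8.720 ms

L = 40 × 8 = 320 bits.
Transmission delays (L/R per hop): 0.0128, 5.42373e-05, 0.00595903, 0.008 ms; sum = 0.0268133 ms.
Propagation delays (d/s per hop): 2.60333, 1.225e-05, 2.21333, 2.01667 ms; sum = 6.83335 ms.
Processing at 3 router(s): 3 × 0.62 ms = 1.86 ms.
End-to-end = 8.720 ms.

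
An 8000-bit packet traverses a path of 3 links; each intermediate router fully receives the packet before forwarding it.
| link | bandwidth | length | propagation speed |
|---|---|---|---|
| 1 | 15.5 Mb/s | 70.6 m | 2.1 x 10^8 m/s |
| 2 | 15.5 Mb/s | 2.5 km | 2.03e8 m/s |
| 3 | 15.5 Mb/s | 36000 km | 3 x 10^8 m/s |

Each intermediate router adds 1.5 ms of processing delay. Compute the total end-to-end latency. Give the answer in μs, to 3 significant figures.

Transmission delay per hop = L/R = 8000/15500000 = 516.129 μs; 3 hops → 1548.39 μs.
Propagation delays (d/s per hop): 0.33619, 12.3153, 120000 μs; sum = 120013 μs.
Processing at 2 router(s): 2 × 1.5 ms = 3000 μs.
End-to-end = 125000 μs.

125000 μs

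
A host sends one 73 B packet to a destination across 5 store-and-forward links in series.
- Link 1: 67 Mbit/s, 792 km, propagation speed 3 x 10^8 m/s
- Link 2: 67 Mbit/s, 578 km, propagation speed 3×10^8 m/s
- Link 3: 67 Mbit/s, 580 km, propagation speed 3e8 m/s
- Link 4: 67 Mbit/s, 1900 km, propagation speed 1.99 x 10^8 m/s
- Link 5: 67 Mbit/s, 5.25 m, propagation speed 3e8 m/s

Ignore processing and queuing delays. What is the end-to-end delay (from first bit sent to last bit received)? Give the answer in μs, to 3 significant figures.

L = 73 × 8 = 584 bits.
Transmission delay per hop = L/R = 584/67000000 = 8.71642 μs; 5 hops → 43.5821 μs.
Propagation delays (d/s per hop): 2640, 1926.67, 1933.33, 9547.74, 0.0175 μs; sum = 16047.8 μs.
End-to-end = 16100 μs.

16100 μs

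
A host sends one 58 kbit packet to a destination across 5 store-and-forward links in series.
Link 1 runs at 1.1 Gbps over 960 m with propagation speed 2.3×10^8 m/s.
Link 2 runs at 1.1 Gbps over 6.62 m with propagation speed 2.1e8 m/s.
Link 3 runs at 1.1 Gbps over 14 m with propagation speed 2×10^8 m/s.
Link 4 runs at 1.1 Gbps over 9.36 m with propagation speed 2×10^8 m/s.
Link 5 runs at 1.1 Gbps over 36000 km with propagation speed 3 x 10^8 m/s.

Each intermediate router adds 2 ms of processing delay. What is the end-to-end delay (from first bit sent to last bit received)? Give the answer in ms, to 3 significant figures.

L = 58000 bits.
Transmission delay per hop = L/R = 58000/1100000000 = 0.0527273 ms; 5 hops → 0.263636 ms.
Propagation delays (d/s per hop): 0.00417391, 3.15238e-05, 7e-05, 4.68e-05, 120 ms; sum = 120.004 ms.
Processing at 4 router(s): 4 × 2 ms = 8 ms.
End-to-end = 128 ms.

128 ms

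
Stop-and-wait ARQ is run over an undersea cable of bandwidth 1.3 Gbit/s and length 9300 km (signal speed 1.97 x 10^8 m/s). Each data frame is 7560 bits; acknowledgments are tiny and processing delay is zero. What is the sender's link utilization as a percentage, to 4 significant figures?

t_tx = L/R = 7560/1300000000 = 5.81538e-06 s.
t_prop = 9300000/197000000 = 0.0472081 s; RTT = 0.0944162 s.
Cycle = t_tx + RTT = 0.0944221 s.
Utilization = t_tx / cycle = 5.81538e-06/0.0944221 = 0.006159 %.

0.006159 %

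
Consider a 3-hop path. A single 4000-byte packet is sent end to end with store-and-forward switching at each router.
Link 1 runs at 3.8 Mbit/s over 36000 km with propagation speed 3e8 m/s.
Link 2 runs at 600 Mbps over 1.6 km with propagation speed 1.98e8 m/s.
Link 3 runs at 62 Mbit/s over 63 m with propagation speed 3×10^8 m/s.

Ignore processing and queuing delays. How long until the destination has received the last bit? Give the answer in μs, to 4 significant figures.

L = 4000 × 8 = 32000 bits.
Transmission delays (L/R per hop): 8421.05, 53.3333, 516.129 μs; sum = 8990.51 μs.
Propagation delays (d/s per hop): 120000, 8.08081, 0.21 μs; sum = 120008 μs.
End-to-end = 129000 μs.

129000 μs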